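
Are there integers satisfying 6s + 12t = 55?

Step 1: Compute gcd(6, 12).
gcd(6, 12) = 6

Step 2: Check divisibility.
Does 6 divide 55? 55 = 6 x 9 + 1, so no.

By the theorem on linear Diophantine equations, 6s + 12t = 55 has integer solutions if and only if gcd(6, 12) divides 55. Since 6 does not divide 55, no solutions exist.

No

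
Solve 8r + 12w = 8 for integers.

Step 1: Check solvability.
gcd(8, 12) = 4
Since 4 divides 8, solutions exist.

Step 2: Apply extended Euclidean algorithm to find gcd.
We find integers such that 8*x0 + 12*y0 = 4

Step 3: Scale the particular solution.
Multiply by 8/4 = 2:
r = -2, w = 2

Step 4: Verify.
8*(-2) + 12*(2) = 8 = 8 ✓

r = -2, w = 2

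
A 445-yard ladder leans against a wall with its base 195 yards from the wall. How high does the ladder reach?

The ladder, wall, and ground form a right triangle with hypotenuse 445 and one leg 195.
By the Pythagorean theorem: h² = 445² - 195² = 198025 - 38025 = 160000
h = √160000 = 400 yards

400 yards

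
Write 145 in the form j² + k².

We need to find integers j, k > 0 such that j² + k² = 145.
Trying j = 1: k² = 145 - 1² = 145 - 1 = 144
k = 12
Check: 1² + 12² = 1 + 144 = 145 ✓

145 = 1² + 12²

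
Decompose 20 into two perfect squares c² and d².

We need to find integers c, d > 0 such that c² + d² = 20.
Trying c = 2: d² = 20 - 2² = 20 - 4 = 16
d = 4
Check: 2² + 4² = 4 + 16 = 20 ✓

20 = 2² + 4²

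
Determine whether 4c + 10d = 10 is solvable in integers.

Step 1: Compute gcd(4, 10).
gcd(4, 10) = 2

Step 2: Check divisibility.
Does 2 divide 10? 10 = 2 x 5, so yes.

By the theorem on linear Diophantine equations, 4c + 10d = 10 has integer solutions if and only if gcd(4, 10) divides 10. Since 2 | 10, solutions exist.

Yes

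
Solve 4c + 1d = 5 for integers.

Step 1: Check solvability.
gcd(4, 1) = 1
Since 1 divides 5, solutions exist.

Step 2: Apply extended Euclidean algorithm to find gcd.
We find integers such that 4*x0 + 1*y0 = 1

Step 3: Scale the particular solution.
Multiply by 5/1 = 5:
c = 0, d = 5

Step 4: Verify.
4*(0) + 1*(5) = 5 = 5 ✓

c = 0, d = 5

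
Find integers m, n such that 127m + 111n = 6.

Step 1: Check solvability.
gcd(127, 111) = 1
Since 1 divides 6, solutions exist.

Step 2: Apply extended Euclidean algorithm to find gcd.
We find integers such that 127*x0 + 111*y0 = 1

Step 3: Scale the particular solution.
Multiply by 6/1 = 6:
m = 42, n = -48

Step 4: Verify.
127*(42) + 111*(-48) = 6 = 6 ✓

m = 42, n = -48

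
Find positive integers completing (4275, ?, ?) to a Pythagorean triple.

We need the other leg and hypotenuse such that 4275² + x² = c².
Take x = 1188, c = 4437: 4275² + 1188² = 18275625 + 1411344 = 19686969 = 4437² ✓
Triple: (4275, 1188, 4437)

(4275, 1188, 4437)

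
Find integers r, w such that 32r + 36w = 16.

Step 1: Check solvability.
gcd(32, 36) = 4
Since 4 divides 16, solutions exist.

Step 2: Apply extended Euclidean algorithm to find gcd.
We find integers such that 32*x0 + 36*y0 = 4

Step 3: Scale the particular solution.
Multiply by 16/4 = 4:
r = -4, w = 4

Step 4: Verify.
32*(-4) + 36*(4) = 16 = 16 ✓

r = -4, w = 4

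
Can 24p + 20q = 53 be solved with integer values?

Step 1: Compute gcd(24, 20).
gcd(24, 20) = 4

Step 2: Check divisibility.
Does 4 divide 53? 53 = 4 x 13 + 1, so no.

By the theorem on linear Diophantine equations, 24p + 20q = 53 has integer solutions if and only if gcd(24, 20) divides 53. Since 4 does not divide 53, no solutions exist.

No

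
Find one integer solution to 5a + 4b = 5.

Step 1: Check solvability.
gcd(5, 4) = 1
Since 1 divides 5, solutions exist.

Step 2: Apply extended Euclidean algorithm to find gcd.
We find integers such that 5*x0 + 4*y0 = 1

Step 3: Scale the particular solution.
Multiply by 5/1 = 5:
a = 5, b = -5

Step 4: Verify.
5*(5) + 4*(-5) = 5 = 5 ✓

a = 5, b = -5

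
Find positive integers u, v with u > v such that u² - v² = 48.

Factor: u² - v² = (u+v)(u-v) = 48.
We need two factors of 48 with the same parity.
Use u+v = 24 and u-v = 2 (product 24·2 = 48).
Adding: 2u = 26, so u = 13.
Subtracting: 2v = 22, so v = 11.
Check: 13² - 11² = 169 - 121 = 48 ✓

u = 13, v = 11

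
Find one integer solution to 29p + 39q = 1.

Step 1: Check solvability.
gcd(29, 39) = 1
Since 1 divides 1, solutions exist.

Step 2: Apply extended Euclidean algorithm to find gcd.
We find integers such that 29*x0 + 39*y0 = 1

Step 3: Scale the particular solution.
Multiply by 1/1 = 1:
p = -4, q = 3

Step 4: Verify.
29*(-4) + 39*(3) = 1 = 1 ✓

p = -4, q = 3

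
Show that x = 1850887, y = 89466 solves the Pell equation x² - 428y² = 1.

Compute x² = 1850887² = 3425782686769
Compute 428y² = 428·89466² = 428·8004165156 = 3425782686768
x² - 428y² = 3425782686769 - 3425782686768 = 1
Since this equals 1, (1850887, 89466) is a solution.

Yes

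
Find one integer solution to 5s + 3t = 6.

Step 1: Check solvability.
gcd(5, 3) = 1
Since 1 divides 6, solutions exist.

Step 2: Apply extended Euclidean algorithm to find gcd.
We find integers such that 5*x0 + 3*y0 = 1

Step 3: Scale the particular solution.
Multiply by 6/1 = 6:
s = -6, t = 12

Step 4: Verify.
5*(-6) + 3*(12) = 6 = 6 ✓

s = -6, t = 12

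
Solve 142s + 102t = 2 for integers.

Step 1: Check solvability.
gcd(142, 102) = 2
Since 2 divides 2, solutions exist.

Step 2: Apply extended Euclidean algorithm to find gcd.
We find integers such that 142*x0 + 102*y0 = 2

Step 3: Scale the particular solution.
Multiply by 2/2 = 1:
s = 23, t = -32

Step 4: Verify.
142*(23) + 102*(-32) = 2 = 2 ✓

s = 23, t = -32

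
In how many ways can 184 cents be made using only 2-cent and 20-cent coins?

We need non-negative integers (x, y) with 2x + 20y = 184.
For each x from 0 to 92, check if (184 - 2x) is a non-negative multiple of 20.
Solutions (x, y): (2,9), (12,8), (22,7), (32,6), ...
Count: 10

10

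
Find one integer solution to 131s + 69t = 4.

Step 1: Check solvability.
gcd(131, 69) = 1
Since 1 divides 4, solutions exist.

Step 2: Apply extended Euclidean algorithm to find gcd.
We find integers such that 131*x0 + 69*y0 = 1

Step 3: Scale the particular solution.
Multiply by 4/1 = 4:
s = -40, t = 76

Step 4: Verify.
131*(-40) + 69*(76) = 4 = 4 ✓

s = -40, t = 76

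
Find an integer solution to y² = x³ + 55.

Try small integer x values and check whether x³ + 55 is a perfect square.
x = 9: x³ + 55 = 9³ + 55 = 729 + 55 = 784
Is 784 a perfect square? 28² = 784 ✓
So (x, y) = (9, -28) is a solution.

x = 9, y = -28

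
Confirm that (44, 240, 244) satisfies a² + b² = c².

Compute a² + b² = 44² + 240² = 1936 + 57600 = 59536
Compute c² = 244² = 59536
Since 59536 = 59536, confirmed.

Yes, it is a Pythagorean triple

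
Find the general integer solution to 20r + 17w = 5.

Step 1: Compute gcd(20, 17) = 1.
Since 1 divides 5, solutions exist.

Step 2: Find a particular solution using extended Euclidean algorithm.
We get r₀ = 30, w₀ = -35.
Check: 20*30 + 17*-35 = 5 = 5 ✓

Step 3: Write the general solution.
r = 30 + (17/1)t = 30 + 17t
w = -35 - (20/1)t = -35 - 20t
for any integer t.

r = 30 + 17t, w = -35 - 20t for integer t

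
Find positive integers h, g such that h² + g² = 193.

Search for h with 193 - h² a perfect square.
h = 7: 193 - 7² = 193 - 49 = 144 = 12² ✓
So h = 7, g = 12.

h = 7, g = 12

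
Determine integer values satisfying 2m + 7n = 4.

Step 1: Check solvability.
gcd(2, 7) = 1
Since 1 divides 4, solutions exist.

Step 2: Apply extended Euclidean algorithm to find gcd.
We find integers such that 2*x0 + 7*y0 = 1

Step 3: Scale the particular solution.
Multiply by 4/1 = 4:
m = -12, n = 4

Step 4: Verify.
2*(-12) + 7*(4) = 4 = 4 ✓

m = -12, n = 4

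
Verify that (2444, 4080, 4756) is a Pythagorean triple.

Compute a² + b² = 2444² + 4080² = 5973136 + 16646400 = 22619536
Compute c² = 4756² = 22619536
Since 22619536 = 22619536, confirmed.

Yes, it is a Pythagorean triple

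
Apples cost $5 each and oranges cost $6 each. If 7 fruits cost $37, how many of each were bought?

Let a = apples, o = oranges.
a + o = 7
5a + 6o = 37
Substitute o = 7 - a:
5a + 6(7 - a) = 37
(5 - 6)a = 37 - 42
-1a = -5
a = 5, o = 7 - 5 = 2

Apples: 5, Oranges: 2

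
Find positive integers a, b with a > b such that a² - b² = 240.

Factor: a² - b² = (a+b)(a-b) = 240.
We need two factors of 240 with the same parity.
Use a+b = 120 and a-b = 2 (product 120·2 = 240).
Adding: 2a = 122, so a = 61.
Subtracting: 2b = 118, so b = 59.
Check: 61² - 59² = 3721 - 3481 = 240 ✓

a = 61, b = 59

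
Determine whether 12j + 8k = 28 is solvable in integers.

Step 1: Compute gcd(12, 8).
gcd(12, 8) = 4

Step 2: Check divisibility.
Does 4 divide 28? 28 = 4 x 7, so yes.

By the theorem on linear Diophantine equations, 12j + 8k = 28 has integer solutions if and only if gcd(12, 8) divides 28. Since 4 | 28, solutions exist.

Yes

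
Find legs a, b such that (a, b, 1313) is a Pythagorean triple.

We need a² + b² = 1313² = 1723969.
Trying: 255² + 1288² = 65025 + 1658944 = 1723969 ✓

(255, 1288, 1313)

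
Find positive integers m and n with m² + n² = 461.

We need to find integers m, n > 0 such that m² + n² = 461.
Trying m = 10: n² = 461 - 10² = 461 - 100 = 361
n = 19
Check: 10² + 19² = 100 + 361 = 461 ✓

461 = 10² + 19²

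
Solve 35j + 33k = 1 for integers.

Step 1: Check solvability.
gcd(35, 33) = 1
Since 1 divides 1, solutions exist.

Step 2: Apply extended Euclidean algorithm to find gcd.
We find integers such that 35*x0 + 33*y0 = 1

Step 3: Scale the particular solution.
Multiply by 1/1 = 1:
j = -16, k = 17

Step 4: Verify.
35*(-16) + 33*(17) = 1 = 1 ✓

j = -16, k = 17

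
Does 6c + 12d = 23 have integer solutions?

Step 1: Compute gcd(6, 12).
gcd(6, 12) = 6

Step 2: Check divisibility.
Does 6 divide 23? 23 = 6 x 3 + 5, so no.

By the theorem on linear Diophantine equations, 6c + 12d = 23 has integer solutions if and only if gcd(6, 12) divides 23. Since 6 does not divide 23, no solutions exist.

No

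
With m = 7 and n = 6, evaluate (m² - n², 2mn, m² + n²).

a = m² - n² = 49 - 36 = 13
b = 2mn = 2·7·6 = 84
c = m² + n² = 49 + 36 = 85
Verify: 13² + 84² = 169 + 7056 = 7225 = 85² ✓

(13, 84, 85)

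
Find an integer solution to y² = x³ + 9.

Try small integer x values and check whether x³ + 9 is a perfect square.
x = 3: x³ + 9 = 3³ + 9 = 27 + 9 = 36
Is 36 a perfect square? 6² = 36 ✓
So (x, y) = (3, -6) is a solution.

x = 3, y = -6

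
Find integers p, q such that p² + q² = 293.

We need to find integers p, q > 0 such that p² + q² = 293.
Trying p = 2: q² = 293 - 2² = 293 - 4 = 289
q = 17
Check: 2² + 17² = 4 + 289 = 293 ✓

293 = 2² + 17²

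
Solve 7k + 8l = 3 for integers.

Step 1: Check solvability.
gcd(7, 8) = 1
Since 1 divides 3, solutions exist.

Step 2: Apply extended Euclidean algorithm to find gcd.
We find integers such that 7*x0 + 8*y0 = 1

Step 3: Scale the particular solution.
Multiply by 3/1 = 3:
k = -3, l = 3

Step 4: Verify.
7*(-3) + 8*(3) = 3 = 3 ✓

k = -3, l = 3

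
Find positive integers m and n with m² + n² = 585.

We need to find integers m, n > 0 such that m² + n² = 585.
Trying m = 3: n² = 585 - 3² = 585 - 9 = 576
n = 24
Check: 3² + 24² = 9 + 576 = 585 ✓

585 = 3² + 24²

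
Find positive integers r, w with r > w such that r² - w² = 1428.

Factor: r² - w² = (r+w)(r-w) = 1428.
We need two factors of 1428 with the same parity.
Use r+w = 714 and r-w = 2 (product 714·2 = 1428).
Adding: 2r = 716, so r = 358.
Subtracting: 2w = 712, so w = 356.
Check: 358² - 356² = 128164 - 126736 = 1428 ✓

r = 358, w = 356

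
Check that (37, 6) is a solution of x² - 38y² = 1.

Compute x² = 37² = 1369
Compute 38y² = 38·6² = 38·36 = 1368
x² - 38y² = 1369 - 1368 = 1
Since this equals 1, (37, 6) is a solution.

Yes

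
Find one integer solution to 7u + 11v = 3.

Step 1: Check solvability.
gcd(7, 11) = 1
Since 1 divides 3, solutions exist.

Step 2: Apply extended Euclidean algorithm to find gcd.
We find integers such that 7*x0 + 11*y0 = 1

Step 3: Scale the particular solution.
Multiply by 3/1 = 3:
u = -9, v = 6

Step 4: Verify.
7*(-9) + 11*(6) = 3 = 3 ✓

u = -9, v = 6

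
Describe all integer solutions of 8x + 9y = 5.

Step 1: Compute gcd(8, 9) = 1.
Since 1 divides 5, solutions exist.

Step 2: Find a particular solution using extended Euclidean algorithm.
We get x₀ = -5, y₀ = 5.
Check: 8*-5 + 9*5 = 5 = 5 ✓

Step 3: Write the general solution.
x = -5 + (9/1)t = -5 + 9t
y = 5 - (8/1)t = 5 - 8t
for any integer t.

x = -5 + 9t, y = 5 - 8t for integer t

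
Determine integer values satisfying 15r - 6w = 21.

Step 1: Check solvability.
gcd(15, 6) = 3
Since 3 divides 21, solutions exist.

Step 2: Apply extended Euclidean algorithm to find gcd.
We find integers such that 15*x0 + 6*y0 = 3

Step 3: Scale the particular solution.
Multiply by 21/3 = 7:
r = 7, w = 14

Step 4: Verify.
15*(7) - 6*(14) = 21 = 21 ✓

r = 7, w = 14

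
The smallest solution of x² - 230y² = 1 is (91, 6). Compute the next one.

Solutions to x² - Dy² = 1 are generated by powers of (x₀ + y₀√D).
The next solution satisfies x₁ + y₁√230 = (x₀ + y₀√230)², giving:
x₁ = x₀² + 230y₀² = 91² + 230·6² = 8281 + 8280 = 16561
y₁ = 2x₀y₀ = 2·91·6 = 1092

Verify: 16561² - 230·1092² = 274266721 - 274266720 = 1 ✓

x = 16561, y = 1092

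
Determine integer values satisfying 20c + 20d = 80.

Step 1: Check solvability.
gcd(20, 20) = 20
Since 20 divides 80, solutions exist.

Step 2: Apply extended Euclidean algorithm to find gcd.
We find integers such that 20*x0 + 20*y0 = 20

Step 3: Scale the particular solution.
Multiply by 80/20 = 4:
c = 0, d = 4

Step 4: Verify.
20*(0) + 20*(4) = 80 = 80 ✓

c = 0, d = 4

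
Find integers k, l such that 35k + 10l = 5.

Step 1: Check solvability.
gcd(35, 10) = 5
Since 5 divides 5, solutions exist.

Step 2: Apply extended Euclidean algorithm to find gcd.
We find integers such that 35*x0 + 10*y0 = 5

Step 3: Scale the particular solution.
Multiply by 5/5 = 1:
k = 1, l = -3

Step 4: Verify.
35*(1) + 10*(-3) = 5 = 5 ✓

k = 1, l = -3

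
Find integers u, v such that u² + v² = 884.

We need to find integers u, v > 0 such that u² + v² = 884.
Trying u = 10: v² = 884 - 10² = 884 - 100 = 784
v = 28
Check: 10² + 28² = 100 + 784 = 884 ✓

884 = 10² + 28²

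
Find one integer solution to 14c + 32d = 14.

Step 1: Check solvability.
gcd(14, 32) = 2
Since 2 divides 14, solutions exist.

Step 2: Apply extended Euclidean algorithm to find gcd.
We find integers such that 14*x0 + 32*y0 = 2

Step 3: Scale the particular solution.
Multiply by 14/2 = 7:
c = 49, d = -21

Step 4: Verify.
14*(49) + 32*(-21) = 14 = 14 ✓

c = 49, d = -21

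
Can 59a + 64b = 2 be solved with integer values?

Step 1: Compute gcd(59, 64).
gcd(59, 64) = 1

Step 2: Check divisibility.
Does 1 divide 2? 2 = 1 x 2, so yes.

By the theorem on linear Diophantine equations, 59a + 64b = 2 has integer solutions if and only if gcd(59, 64) divides 2. Since 1 | 2, solutions exist.

Yes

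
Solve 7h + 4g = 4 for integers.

Step 1: Check solvability.
gcd(7, 4) = 1
Since 1 divides 4, solutions exist.

Step 2: Apply extended Euclidean algorithm to find gcd.
We find integers such that 7*x0 + 4*y0 = 1

Step 3: Scale the particular solution.
Multiply by 4/1 = 4:
h = -4, g = 8

Step 4: Verify.
7*(-4) + 4*(8) = 4 = 4 ✓

h = -4, g = 8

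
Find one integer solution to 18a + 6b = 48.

Step 1: Check solvability.
gcd(18, 6) = 6
Since 6 divides 48, solutions exist.

Step 2: Apply extended Euclidean algorithm to find gcd.
We find integers such that 18*x0 + 6*y0 = 6

Step 3: Scale the particular solution.
Multiply by 48/6 = 8:
a = 0, b = 8

Step 4: Verify.
18*(0) + 6*(8) = 48 = 48 ✓

a = 0, b = 8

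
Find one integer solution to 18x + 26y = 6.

Step 1: Check solvability.
gcd(18, 26) = 2
Since 2 divides 6, solutions exist.

Step 2: Apply extended Euclidean algorithm to find gcd.
We find integers such that 18*x0 + 26*y0 = 2

Step 3: Scale the particular solution.
Multiply by 6/2 = 3:
x = 9, y = -6

Step 4: Verify.
18*(9) + 26*(-6) = 6 = 6 ✓

x = 9, y = -6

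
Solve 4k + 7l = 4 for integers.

Step 1: Check solvability.
gcd(4, 7) = 1
Since 1 divides 4, solutions exist.

Step 2: Apply extended Euclidean algorithm to find gcd.
We find integers such that 4*x0 + 7*y0 = 1

Step 3: Scale the particular solution.
Multiply by 4/1 = 4:
k = 8, l = -4

Step 4: Verify.
4*(8) + 7*(-4) = 4 = 4 ✓

k = 8, l = -4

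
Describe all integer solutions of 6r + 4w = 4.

Step 1: Compute gcd(6, 4) = 2.
Since 2 divides 4, solutions exist.

Step 2: Find a particular solution using extended Euclidean algorithm.
We get r₀ = 2, w₀ = -2.
Check: 6*2 + 4*-2 = 4 = 4 ✓

Step 3: Write the general solution.
r = 2 + (4/2)t = 2 + 2t
w = -2 - (6/2)t = -2 - 3t
for any integer t.

r = 2 + 2t, w = -2 - 3t for integer t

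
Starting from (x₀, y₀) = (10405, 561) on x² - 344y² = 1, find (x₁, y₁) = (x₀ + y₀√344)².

Solutions to x² - Dy² = 1 are generated by powers of (x₀ + y₀√D).
The next solution satisfies x₁ + y₁√344 = (x₀ + y₀√344)², giving:
x₁ = x₀² + 344y₀² = 10405² + 344·561² = 108264025 + 108264024 = 216528049
y₁ = 2x₀y₀ = 2·10405·561 = 11674410

Verify: 216528049² - 344·11674410² = 46884396003746401 - 46884396003746400 = 1 ✓

x = 216528049, y = 11674410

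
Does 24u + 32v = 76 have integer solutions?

Step 1: Compute gcd(24, 32).
gcd(24, 32) = 8

Step 2: Check divisibility.
Does 8 divide 76? 76 = 8 x 9 + 4, so no.

By the theorem on linear Diophantine equations, 24u + 32v = 76 has integer solutions if and only if gcd(24, 32) divides 76. Since 8 does not divide 76, no solutions exist.

No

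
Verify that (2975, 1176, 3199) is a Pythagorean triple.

Compute a² + b² = 2975² + 1176² = 8850625 + 1382976 = 10233601
Compute c² = 3199² = 10233601
Since 10233601 = 10233601, confirmed.

Yes, it is a Pythagorean triple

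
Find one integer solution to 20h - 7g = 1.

Step 1: Check solvability.
gcd(20, 7) = 1
Since 1 divides 1, solutions exist.

Step 2: Apply extended Euclidean algorithm to find gcd.
We find integers such that 20*x0 + 7*y0 = 1

Step 3: Scale the particular solution.
Multiply by 1/1 = 1:
h = -1, g = -3

Step 4: Verify.
20*(-1) - 7*(-3) = 1 = 1 ✓

h = -1, g = -3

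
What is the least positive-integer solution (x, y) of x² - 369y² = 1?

We seek the smallest positive integers (x, y) with x² - 369y² = 1, i.e., x² = 369y² + 1.
Try successive y values:
y = 1: x² = 369·1² + 1 = 370, not a perfect square
y = 2: x² = 369·2² + 1 = 1477, not a perfect square
y = 3: x² = 369·3² + 1 = 3322, not a perfect square
... continuing the search (or via continued fractions) ...
y = 437120: x² = 369·437120² + 1 = 70506267033601, x = 8396801 ✓

Verify: 8396801² - 369·437120² = 70506267033601 - 70506267033600 = 1 ✓

x = 8396801, y = 437120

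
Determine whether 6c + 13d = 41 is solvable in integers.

Step 1: Compute gcd(6, 13).
gcd(6, 13) = 1

Step 2: Check divisibility.
Does 1 divide 41? 41 = 1 x 41, so yes.

By the theorem on linear Diophantine equations, 6c + 13d = 41 has integer solutions if and only if gcd(6, 13) divides 41. Since 1 | 41, solutions exist.

Yes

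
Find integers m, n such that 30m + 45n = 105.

Step 1: Check solvability.
gcd(30, 45) = 15
Since 15 divides 105, solutions exist.

Step 2: Apply extended Euclidean algorithm to find gcd.
We find integers such that 30*x0 + 45*y0 = 15

Step 3: Scale the particular solution.
Multiply by 105/15 = 7:
m = -7, n = 7

Step 4: Verify.
30*(-7) + 45*(7) = 105 = 105 ✓

m = -7, n = 7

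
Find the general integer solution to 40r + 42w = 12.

Step 1: Compute gcd(40, 42) = 2.
Since 2 divides 12, solutions exist.

Step 2: Find a particular solution using extended Euclidean algorithm.
We get r₀ = -6, w₀ = 6.
Check: 40*-6 + 42*6 = 12 = 12 ✓

Step 3: Write the general solution.
r = -6 + (42/2)t = -6 + 21t
w = 6 - (40/2)t = 6 - 20t
for any integer t.

r = -6 + 21t, w = 6 - 20t for integer t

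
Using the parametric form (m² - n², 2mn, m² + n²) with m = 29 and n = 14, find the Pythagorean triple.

a = m² - n² = 29² - 14² = 841 - 196 = 645
b = 2mn = 2·29·14 = 812
c = m² + n² = 841 + 196 = 1037
Verify: 645² + 812² = 416025 + 659344 = 1075369 = 1037² ✓

(645, 812, 1037)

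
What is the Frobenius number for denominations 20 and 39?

For two coprime denominations a and b, the Frobenius number (largest value not representable as a non-negative combination) is ab - a - b.
Here gcd(20, 39) = 1, so they are coprime.
F(20, 39) = 20·39 - 20 - 39 = 780 - 59 = 721

721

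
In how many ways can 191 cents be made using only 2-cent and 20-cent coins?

We need non-negative integers (x, y) with 2x + 20y = 191.
For each x from 0 to 95, check if (191 - 2x) is a non-negative multiple of 20.
Solutions (x, y): none
Count: 0

0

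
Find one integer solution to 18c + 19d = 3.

Step 1: Check solvability.
gcd(18, 19) = 1
Since 1 divides 3, solutions exist.

Step 2: Apply extended Euclidean algorithm to find gcd.
We find integers such that 18*x0 + 19*y0 = 1

Step 3: Scale the particular solution.
Multiply by 3/1 = 3:
c = -3, d = 3

Step 4: Verify.
18*(-3) + 19*(3) = 3 = 3 ✓

c = -3, d = 3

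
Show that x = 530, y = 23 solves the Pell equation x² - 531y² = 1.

Compute x² = 530² = 280900
Compute 531y² = 531·23² = 531·529 = 280899
x² - 531y² = 280900 - 280899 = 1
Since this equals 1, (530, 23) is a solution.

Yes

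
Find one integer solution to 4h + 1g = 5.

Step 1: Check solvability.
gcd(4, 1) = 1
Since 1 divides 5, solutions exist.

Step 2: Apply extended Euclidean algorithm to find gcd.
We find integers such that 4*x0 + 1*y0 = 1

Step 3: Scale the particular solution.
Multiply by 5/1 = 5:
h = 0, g = 5

Step 4: Verify.
4*(0) + 1*(5) = 5 = 5 ✓

h = 0, g = 5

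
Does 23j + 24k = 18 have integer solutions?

Step 1: Compute gcd(23, 24).
gcd(23, 24) = 1

Step 2: Check divisibility.
Does 1 divide 18? 18 = 1 x 18, so yes.

By the theorem on linear Diophantine equations, 23j + 24k = 18 has integer solutions if and only if gcd(23, 24) divides 18. Since 1 | 18, solutions exist.

Yes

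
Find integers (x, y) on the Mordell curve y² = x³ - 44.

Try small integer x values and check whether x³ - 44 is a perfect square.
x = 5: x³ - 44 = 5³ - 44 = 125 - 44 = 81
Is 81 a perfect square? 9² = 81 ✓
So (x, y) = (5, -9) is a solution.

x = 5, y = -9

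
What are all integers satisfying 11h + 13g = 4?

Step 1: Compute gcd(11, 13) = 1.
Since 1 divides 4, solutions exist.

Step 2: Find a particular solution using extended Euclidean algorithm.
We get h₀ = 24, g₀ = -20.
Check: 11*24 + 13*-20 = 4 = 4 ✓

Step 3: Write the general solution.
h = 24 + (13/1)t = 24 + 13t
g = -20 - (11/1)t = -20 - 11t
for any integer t.

h = 24 + 13t, g = -20 - 11t for integer t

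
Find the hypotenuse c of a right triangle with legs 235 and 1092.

c² = a² + b² = 235² + 1092² = 55225 + 1192464 = 1247689
c = sqrt(1247689) = 1117

1117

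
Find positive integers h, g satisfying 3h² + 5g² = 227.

Try small values of h and check whether (227 - 3h²)/5 is a perfect square.
h = 7: 3·7² = 147, so 5g² = 227 - 147 = 80, giving g² = 16, g = 4.
Check: 3·7² + 5·4² = 147 + 80 = 227 ✓

h = 7, g = 4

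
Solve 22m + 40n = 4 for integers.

Step 1: Check solvability.
gcd(22, 40) = 2
Since 2 divides 4, solutions exist.

Step 2: Apply extended Euclidean algorithm to find gcd.
We find integers such that 22*x0 + 40*y0 = 2

Step 3: Scale the particular solution.
Multiply by 4/2 = 2:
m = -18, n = 10

Step 4: Verify.
22*(-18) + 40*(10) = 4 = 4 ✓

m = -18, n = 10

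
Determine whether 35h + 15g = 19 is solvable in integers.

Step 1: Compute gcd(35, 15).
gcd(35, 15) = 5

Step 2: Check divisibility.
Does 5 divide 19? 19 = 5 x 3 + 4, so no.

By the theorem on linear Diophantine equations, 35h + 15g = 19 has integer solutions if and only if gcd(35, 15) divides 19. Since 5 does not divide 19, no solutions exist.

No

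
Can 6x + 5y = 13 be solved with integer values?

Step 1: Compute gcd(6, 5).
gcd(6, 5) = 1

Step 2: Check divisibility.
Does 1 divide 13? 13 = 1 x 13, so yes.

By the theorem on linear Diophantine equations, 6x + 5y = 13 has integer solutions if and only if gcd(6, 5) divides 13. Since 1 | 13, solutions exist.

Yes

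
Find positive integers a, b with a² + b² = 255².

We need a² + b² = 255² = 65025.
Trying: 231² + 108² = 53361 + 11664 = 65025 ✓

(231, 108, 255)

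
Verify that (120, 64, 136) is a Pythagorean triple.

Compute a² + b² = 120² + 64² = 14400 + 4096 = 18496
Compute c² = 136² = 18496
Since 18496 = 18496, confirmed.

Yes, it is a Pythagorean triple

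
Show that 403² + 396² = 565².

Compute a² + b²:
403² + 396² = 162409 + 156816 = 319225
Compute c²:
565² = 319225
Since 319225 = 319225, it is a Pythagorean triple.

Yes, it is a Pythagorean triple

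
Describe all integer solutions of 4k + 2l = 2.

Step 1: Compute gcd(4, 2) = 2.
Since 2 divides 2, solutions exist.

Step 2: Find a particular solution using extended Euclidean algorithm.
We get k₀ = 0, l₀ = 1.
Check: 4*0 + 2*1 = 2 = 2 ✓

Step 3: Write the general solution.
k = 0 + (2/2)t = 0 + 1t
l = 1 - (4/2)t = 1 - 2t
for any integer t.

k = 0 + 1t, l = 1 - 2t for integer t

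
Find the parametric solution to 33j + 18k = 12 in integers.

Step 1: Compute gcd(33, 18) = 3.
Since 3 divides 12, solutions exist.

Step 2: Find a particular solution using extended Euclidean algorithm.
We get j₀ = -4, k₀ = 8.
Check: 33*-4 + 18*8 = 12 = 12 ✓

Step 3: Write the general solution.
j = -4 + (18/3)t = -4 + 6t
k = 8 - (33/3)t = 8 - 11t
for any integer t.

j = -4 + 6t, k = 8 - 11t for integer t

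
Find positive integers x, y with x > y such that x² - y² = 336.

Factor: x² - y² = (x+y)(x-y) = 336.
We need two factors of 336 with the same parity.
Use x+y = 168 and x-y = 2 (product 168·2 = 336).
Adding: 2x = 170, so x = 85.
Subtracting: 2y = 166, so y = 83.
Check: 85² - 83² = 7225 - 6889 = 336 ✓

x = 85, y = 83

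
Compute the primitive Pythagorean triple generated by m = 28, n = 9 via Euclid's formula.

a = m² - n² = 784 - 81 = 703
b = 2mn = 2·28·9 = 504
c = m² + n² = 784 + 81 = 865
Verify: 703² + 504² = 494209 + 254016 = 748225 = 865² ✓

(703, 504, 865)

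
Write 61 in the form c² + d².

We need to find integers c, d > 0 such that c² + d² = 61.
Trying c = 5: d² = 61 - 5² = 61 - 25 = 36
d = 6
Check: 5² + 6² = 25 + 36 = 61 ✓

61 = 5² + 6²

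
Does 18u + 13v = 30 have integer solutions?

Step 1: Compute gcd(18, 13).
gcd(18, 13) = 1

Step 2: Check divisibility.
Does 1 divide 30? 30 = 1 x 30, so yes.

By the theorem on linear Diophantine equations, 18u + 13v = 30 has integer solutions if and only if gcd(18, 13) divides 30. Since 1 | 30, solutions exist.

Yes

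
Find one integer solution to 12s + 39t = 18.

Step 1: Check solvability.
gcd(12, 39) = 3
Since 3 divides 18, solutions exist.

Step 2: Apply extended Euclidean algorithm to find gcd.
We find integers such that 12*x0 + 39*y0 = 3

Step 3: Scale the particular solution.
Multiply by 18/3 = 6:
s = -18, t = 6

Step 4: Verify.
12*(-18) + 39*(6) = 18 = 18 ✓

s = -18, t = 6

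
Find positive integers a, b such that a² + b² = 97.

Search for a with 97 - a² a perfect square.
a = 4: 97 - 4² = 97 - 16 = 81 = 9² ✓
So a = 4, b = 9.

a = 4, b = 9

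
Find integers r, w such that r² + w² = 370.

We need to find integers r, w > 0 such that r² + w² = 370.
Trying r = 3: w² = 370 - 3² = 370 - 9 = 361
w = 19
Check: 3² + 19² = 9 + 361 = 370 ✓

370 = 3² + 19²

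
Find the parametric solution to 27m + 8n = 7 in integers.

Step 1: Compute gcd(27, 8) = 1.
Since 1 divides 7, solutions exist.

Step 2: Find a particular solution using extended Euclidean algorithm.
We get m₀ = 21, n₀ = -70.
Check: 27*21 + 8*-70 = 7 = 7 ✓

Step 3: Write the general solution.
m = 21 + (8/1)t = 21 + 8t
n = -70 - (27/1)t = -70 - 27t
for any integer t.

m = 21 + 8t, n = -70 - 27t for integer t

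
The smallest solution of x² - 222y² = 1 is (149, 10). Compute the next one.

Solutions to x² - Dy² = 1 are generated by powers of (x₀ + y₀√D).
The next solution satisfies x₁ + y₁√222 = (x₀ + y₀√222)², giving:
x₁ = x₀² + 222y₀² = 149² + 222·10² = 22201 + 22200 = 44401
y₁ = 2x₀y₀ = 2·149·10 = 2980

Verify: 44401² - 222·2980² = 1971448801 - 1971448800 = 1 ✓

x = 44401, y = 2980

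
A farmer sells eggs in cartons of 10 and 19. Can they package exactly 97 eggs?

We need non-negative a, b with 10a + 19b = 97.
gcd(10, 19) = 1 divides 97.
Try a = 4: 19b = 97 - 40 = 57, so b = 3.
One way: 4 cartons of 10 and 3 cartons of 19.

Yes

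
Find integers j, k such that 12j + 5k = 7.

Step 1: Check solvability.
gcd(12, 5) = 1
Since 1 divides 7, solutions exist.

Step 2: Apply extended Euclidean algorithm to find gcd.
We find integers such that 12*x0 + 5*y0 = 1

Step 3: Scale the particular solution.
Multiply by 7/1 = 7:
j = -14, k = 35

Step 4: Verify.
12*(-14) + 5*(35) = 7 = 7 ✓

j = -14, k = 35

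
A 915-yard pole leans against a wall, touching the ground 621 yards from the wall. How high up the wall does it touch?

The ladder, wall, and ground form a right triangle with hypotenuse 915 and one leg 621.
By the Pythagorean theorem: h² = 915² - 621² = 837225 - 385641 = 451584
h = √451584 = 672 yards

672 yards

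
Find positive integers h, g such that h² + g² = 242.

Search for h with 242 - h² a perfect square.
h = 11: 242 - 11² = 242 - 121 = 121 = 11² ✓
So h = 11, g = 11.

h = 11, g = 11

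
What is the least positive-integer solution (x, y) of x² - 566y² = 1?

We seek the smallest positive integers (x, y) with x² - 566y² = 1, i.e., x² = 566y² + 1.
Try successive y values:
y = 1: x² = 566·1² + 1 = 567, not a perfect square
y = 2: x² = 566·2² + 1 = 2265, not a perfect square
y = 3: x² = 566·3² + 1 = 5095, not a perfect square
... continuing the search (or via continued fractions) ...
y = 4018758: x² = 566·4018758² + 1 = 9141135378211225, x = 95609285 ✓

Verify: 95609285² - 566·4018758² = 9141135378211225 - 9141135378211224 = 1 ✓

x = 95609285, y = 4018758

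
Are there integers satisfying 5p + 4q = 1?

Step 1: Compute gcd(5, 4).
gcd(5, 4) = 1

Step 2: Check divisibility.
Does 1 divide 1? 1 = 1 x 1, so yes.

By the theorem on linear Diophantine equations, 5p + 4q = 1 has integer solutions if and only if gcd(5, 4) divides 1. Since 1 | 1, solutions exist.

Yes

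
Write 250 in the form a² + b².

We need to find integers a, b > 0 such that a² + b² = 250.
Trying a = 5: b² = 250 - 5² = 250 - 25 = 225
b = 15
Check: 5² + 15² = 25 + 225 = 250 ✓

250 = 5² + 15²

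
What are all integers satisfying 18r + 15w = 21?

Step 1: Compute gcd(18, 15) = 3.
Since 3 divides 21, solutions exist.

Step 2: Find a particular solution using extended Euclidean algorithm.
We get r₀ = 7, w₀ = -7.
Check: 18*7 + 15*-7 = 21 = 21 ✓

Step 3: Write the general solution.
r = 7 + (15/3)t = 7 + 5t
w = -7 - (18/3)t = -7 - 6t
for any integer t.

r = 7 + 5t, w = -7 - 6t for integer t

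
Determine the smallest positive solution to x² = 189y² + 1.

We seek the smallest positive integers (x, y) with x² - 189y² = 1, i.e., x² = 189y² + 1.
Try successive y values:
y = 1: x² = 189·1² + 1 = 190, not a perfect square
y = 2: x² = 189·2² + 1 = 757, not a perfect square
y = 3: x² = 189·3² + 1 = 1702, not a perfect square
... continuing the search (or via continued fractions) ...
y = 4: x² = 189·4² + 1 = 3025, x = 55 ✓

Verify: 55² - 189·4² = 3025 - 3024 = 1 ✓

x = 55, y = 4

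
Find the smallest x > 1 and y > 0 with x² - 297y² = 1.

We seek the smallest positive integers (x, y) with x² - 297y² = 1, i.e., x² = 297y² + 1.
Try successive y values:
y = 1: x² = 297·1² + 1 = 298, not a perfect square
y = 2: x² = 297·2² + 1 = 1189, not a perfect square
y = 3: x² = 297·3² + 1 = 2674, not a perfect square
... continuing the search (or via continued fractions) ...
y = 2820: x² = 297·2820² + 1 = 2361862801, x = 48599 ✓

Verify: 48599² - 297·2820² = 2361862801 - 2361862800 = 1 ✓

x = 48599, y = 2820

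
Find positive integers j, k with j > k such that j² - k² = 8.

Factor: j² - k² = (j+k)(j-k) = 8.
We need two factors of 8 with the same parity.
Use j+k = 4 and j-k = 2 (product 4·2 = 8).
Adding: 2j = 6, so j = 3.
Subtracting: 2k = 2, so k = 1.
Check: 3² - 1² = 9 - 1 = 8 ✓

j = 3, k = 1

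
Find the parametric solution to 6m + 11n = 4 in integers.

Step 1: Compute gcd(6, 11) = 1.
Since 1 divides 4, solutions exist.

Step 2: Find a particular solution using extended Euclidean algorithm.
We get m₀ = 8, n₀ = -4.
Check: 6*8 + 11*-4 = 4 = 4 ✓

Step 3: Write the general solution.
m = 8 + (11/1)t = 8 + 11t
n = -4 - (6/1)t = -4 - 6t
for any integer t.

m = 8 + 11t, n = -4 - 6t for integer t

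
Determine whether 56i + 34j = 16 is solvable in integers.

Step 1: Compute gcd(56, 34).
gcd(56, 34) = 2

Step 2: Check divisibility.
Does 2 divide 16? 16 = 2 x 8, so yes.

By the theorem on linear Diophantine equations, 56i + 34j = 16 has integer solutions if and only if gcd(56, 34) divides 16. Since 2 | 16, solutions exist.

Yes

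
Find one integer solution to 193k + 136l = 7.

Step 1: Check solvability.
gcd(193, 136) = 1
Since 1 divides 7, solutions exist.

Step 2: Apply extended Euclidean algorithm to find gcd.
We find integers such that 193*x0 + 136*y0 = 1

Step 3: Scale the particular solution.
Multiply by 7/1 = 7:
k = -217, l = 308

Step 4: Verify.
193*(-217) + 136*(308) = 7 = 7 ✓

k = -217, l = 308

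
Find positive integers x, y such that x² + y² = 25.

Search for x with 25 - x² a perfect square.
x = 3: 25 - 3² = 25 - 9 = 16 = 4² ✓
So x = 3, y = 4.

x = 3, y = 4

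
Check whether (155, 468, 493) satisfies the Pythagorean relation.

Compute a² + b²:
155² + 468² = 24025 + 219024 = 243049
Compute c²:
493² = 243049
Since 243049 = 243049, it is a Pythagorean triple.

Yes, it is a Pythagorean triple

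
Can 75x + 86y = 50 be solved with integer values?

Step 1: Compute gcd(75, 86).
gcd(75, 86) = 1

Step 2: Check divisibility.
Does 1 divide 50? 50 = 1 x 50, so yes.

By the theorem on linear Diophantine equations, 75x + 86y = 50 has integer solutions if and only if gcd(75, 86) divides 50. Since 1 | 50, solutions exist.

Yes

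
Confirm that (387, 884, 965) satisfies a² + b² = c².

Compute a² + b² = 387² + 884² = 149769 + 781456 = 931225
Compute c² = 965² = 931225
Since 931225 = 931225, confirmed.

Yes, it is a Pythagorean triple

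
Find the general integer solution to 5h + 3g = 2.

Step 1: Compute gcd(5, 3) = 1.
Since 1 divides 2, solutions exist.

Step 2: Find a particular solution using extended Euclidean algorithm.
We get h₀ = -2, g₀ = 4.
Check: 5*-2 + 3*4 = 2 = 2 ✓

Step 3: Write the general solution.
h = -2 + (3/1)t = -2 + 3t
g = 4 - (5/1)t = 4 - 5t
for any integer t.

h = -2 + 3t, g = 4 - 5t for integer t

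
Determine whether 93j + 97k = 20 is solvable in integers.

Step 1: Compute gcd(93, 97).
gcd(93, 97) = 1

Step 2: Check divisibility.
Does 1 divide 20? 20 = 1 x 20, so yes.

By the theorem on linear Diophantine equations, 93j + 97k = 20 has integer solutions if and only if gcd(93, 97) divides 20. Since 1 | 20, solutions exist.

Yes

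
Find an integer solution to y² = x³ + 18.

Try small integer x values and check whether x³ + 18 is a perfect square.
x = 7: x³ + 18 = 7³ + 18 = 343 + 18 = 361
Is 361 a perfect square? 19² = 361 ✓
So (x, y) = (7, -19) is a solution.

x = 7, y = -19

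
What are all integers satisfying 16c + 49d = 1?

Step 1: Compute gcd(16, 49) = 1.
Since 1 divides 1, solutions exist.

Step 2: Find a particular solution using extended Euclidean algorithm.
We get c₀ = -3, d₀ = 1.
Check: 16*-3 + 49*1 = 1 = 1 ✓

Step 3: Write the general solution.
c = -3 + (49/1)t = -3 + 49t
d = 1 - (16/1)t = 1 - 16t
for any integer t.

c = -3 + 49t, d = 1 - 16t for integer t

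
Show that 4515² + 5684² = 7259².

Compute a² + b² = 4515² + 5684² = 20385225 + 32307856 = 52693081
Compute c² = 7259² = 52693081
Since 52693081 = 52693081, confirmed.

Yes, it is a Pythagorean triple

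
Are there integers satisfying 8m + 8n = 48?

Step 1: Compute gcd(8, 8).
gcd(8, 8) = 8

Step 2: Check divisibility.
Does 8 divide 48? 48 = 8 x 6, so yes.

By the theorem on linear Diophantine equations, 8m + 8n = 48 has integer solutions if and only if gcd(8, 8) divides 48. Since 8 | 48, solutions exist.

Yes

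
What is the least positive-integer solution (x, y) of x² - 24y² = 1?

We seek the smallest positive integers (x, y) with x² - 24y² = 1, i.e., x² = 24y² + 1.
Try successive y values:
y = 1: x² = 24·1² + 1 = 25, x = 5 ✓

Verify: 5² - 24·1² = 25 - 24 = 1 ✓

x = 5, y = 1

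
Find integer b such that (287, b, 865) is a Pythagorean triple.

b² = c² - a² = 865² - 287² = 748225 - 82369 = 665856
b = sqrt(665856) = 816

816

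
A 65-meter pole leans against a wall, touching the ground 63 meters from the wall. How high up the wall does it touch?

The ladder, wall, and ground form a right triangle with hypotenuse 65 and one leg 63.
By the Pythagorean theorem: h² = 65² - 63² = 4225 - 3969 = 256
h = √256 = 16 meters

16 meters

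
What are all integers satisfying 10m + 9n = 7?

Step 1: Compute gcd(10, 9) = 1.
Since 1 divides 7, solutions exist.

Step 2: Find a particular solution using extended Euclidean algorithm.
We get m₀ = 7, n₀ = -7.
Check: 10*7 + 9*-7 = 7 = 7 ✓

Step 3: Write the general solution.
m = 7 + (9/1)t = 7 + 9t
n = -7 - (10/1)t = -7 - 10t
for any integer t.

m = 7 + 9t, n = -7 - 10t for integer t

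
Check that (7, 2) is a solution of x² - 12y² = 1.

Compute x² = 7² = 49
Compute 12y² = 12·2² = 12·4 = 48
x² - 12y² = 49 - 48 = 1
Since this equals 1, (7, 2) is a solution.

Yes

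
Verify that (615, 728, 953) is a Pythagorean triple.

Compute a² + b² = 615² + 728² = 378225 + 529984 = 908209
Compute c² = 953² = 908209
Since 908209 = 908209, confirmed.

Yes, it is a Pythagorean triple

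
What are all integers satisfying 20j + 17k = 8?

Step 1: Compute gcd(20, 17) = 1.
Since 1 divides 8, solutions exist.

Step 2: Find a particular solution using extended Euclidean algorithm.
We get j₀ = 48, k₀ = -56.
Check: 20*48 + 17*-56 = 8 = 8 ✓

Step 3: Write the general solution.
j = 48 + (17/1)t = 48 + 17t
k = -56 - (20/1)t = -56 - 20t
for any integer t.

j = 48 + 17t, k = -56 - 20t for integer t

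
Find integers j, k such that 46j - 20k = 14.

Step 1: Check solvability.
gcd(46, 20) = 2
Since 2 divides 14, solutions exist.

Step 2: Apply extended Euclidean algorithm to find gcd.
We find integers such that 46*x0 + 20*y0 = 2

Step 3: Scale the particular solution.
Multiply by 14/2 = 7:
j = -21, k = -49

Step 4: Verify.
46*(-21) - 20*(-49) = 14 = 14 ✓

j = -21, k = -49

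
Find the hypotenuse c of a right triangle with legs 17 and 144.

c² = a² + b² = 17² + 144² = 289 + 20736 = 21025
c = 145

145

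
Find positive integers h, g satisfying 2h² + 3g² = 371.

Try small values of h and check whether (371 - 2h²)/3 is a perfect square.
h = 8: 2·8² = 128, so 3g² = 371 - 128 = 243, giving g² = 81, g = 9.
Check: 2·8² + 3·9² = 128 + 243 = 371 ✓

h = 8, g = 9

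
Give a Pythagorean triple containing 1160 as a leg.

We need the other leg and hypotenuse such that 1160² + x² = c².
Take x = 3264, c = 3464: 1160² + 3264² = 1345600 + 10653696 = 11999296 = 3464² ✓
Triple: (1160, 3264, 3464)

(1160, 3264, 3464)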